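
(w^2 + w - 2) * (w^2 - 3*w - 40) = w^4 - 2*w^3 - 45*w^2 - 34*w + 80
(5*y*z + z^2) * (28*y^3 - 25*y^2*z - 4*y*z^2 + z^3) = 140*y^4*z - 97*y^3*z^2 - 45*y^2*z^3 + y*z^4 + z^5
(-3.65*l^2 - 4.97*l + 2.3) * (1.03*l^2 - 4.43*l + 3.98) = -3.7595*l^4 + 11.0504*l^3 + 9.8591*l^2 - 29.9696*l + 9.154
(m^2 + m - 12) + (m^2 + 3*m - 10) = 2*m^2 + 4*m - 22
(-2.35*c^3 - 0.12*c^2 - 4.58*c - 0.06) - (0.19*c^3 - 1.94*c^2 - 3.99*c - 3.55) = -2.54*c^3 + 1.82*c^2 - 0.59*c + 3.49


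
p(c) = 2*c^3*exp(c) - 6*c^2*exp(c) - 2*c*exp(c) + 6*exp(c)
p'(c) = 2*c^3*exp(c) - 14*c*exp(c) + 4*exp(c)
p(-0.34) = 4.20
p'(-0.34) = 6.18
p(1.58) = -20.63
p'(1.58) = -49.67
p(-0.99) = 0.06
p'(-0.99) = 5.92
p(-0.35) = 4.14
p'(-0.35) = 6.21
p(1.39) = -12.05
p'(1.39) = -40.50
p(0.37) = 6.57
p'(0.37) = -1.56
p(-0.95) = 0.30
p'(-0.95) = 6.03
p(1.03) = -0.67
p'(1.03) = -23.07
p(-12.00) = -0.03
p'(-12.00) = -0.02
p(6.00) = 84720.05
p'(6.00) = 142006.94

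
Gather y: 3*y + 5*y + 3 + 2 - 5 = 8*y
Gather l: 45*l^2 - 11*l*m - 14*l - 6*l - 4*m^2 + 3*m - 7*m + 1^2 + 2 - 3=45*l^2 + l*(-11*m - 20) - 4*m^2 - 4*m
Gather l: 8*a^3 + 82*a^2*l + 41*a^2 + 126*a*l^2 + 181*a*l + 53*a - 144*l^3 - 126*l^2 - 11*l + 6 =8*a^3 + 41*a^2 + 53*a - 144*l^3 + l^2*(126*a - 126) + l*(82*a^2 + 181*a - 11) + 6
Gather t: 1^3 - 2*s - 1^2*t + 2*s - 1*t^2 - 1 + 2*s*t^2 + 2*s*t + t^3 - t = t^3 + t^2*(2*s - 1) + t*(2*s - 2)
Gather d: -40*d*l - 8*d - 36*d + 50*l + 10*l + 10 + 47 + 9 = d*(-40*l - 44) + 60*l + 66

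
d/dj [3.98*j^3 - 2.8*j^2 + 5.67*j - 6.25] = 11.94*j^2 - 5.6*j + 5.67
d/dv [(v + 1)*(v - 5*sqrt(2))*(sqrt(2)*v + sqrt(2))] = sqrt(2)*(v + 1)*(3*v - 10*sqrt(2) + 1)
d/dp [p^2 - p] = 2*p - 1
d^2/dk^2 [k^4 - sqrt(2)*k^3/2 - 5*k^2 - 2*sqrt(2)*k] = 12*k^2 - 3*sqrt(2)*k - 10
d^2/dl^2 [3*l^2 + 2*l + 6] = 6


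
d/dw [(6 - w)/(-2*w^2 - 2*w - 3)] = (-2*w^2 + 24*w + 15)/(4*w^4 + 8*w^3 + 16*w^2 + 12*w + 9)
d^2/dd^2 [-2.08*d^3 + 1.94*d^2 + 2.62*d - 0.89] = 3.88 - 12.48*d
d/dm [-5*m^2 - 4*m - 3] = -10*m - 4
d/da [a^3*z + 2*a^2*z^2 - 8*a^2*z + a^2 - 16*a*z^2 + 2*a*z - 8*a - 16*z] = 3*a^2*z + 4*a*z^2 - 16*a*z + 2*a - 16*z^2 + 2*z - 8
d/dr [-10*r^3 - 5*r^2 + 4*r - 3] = -30*r^2 - 10*r + 4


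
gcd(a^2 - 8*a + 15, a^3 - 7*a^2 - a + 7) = 1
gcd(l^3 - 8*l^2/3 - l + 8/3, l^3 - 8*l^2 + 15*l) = 1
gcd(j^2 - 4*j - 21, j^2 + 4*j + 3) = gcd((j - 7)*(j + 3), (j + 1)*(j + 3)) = j + 3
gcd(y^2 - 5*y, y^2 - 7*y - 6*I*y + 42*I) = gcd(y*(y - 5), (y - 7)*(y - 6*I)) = 1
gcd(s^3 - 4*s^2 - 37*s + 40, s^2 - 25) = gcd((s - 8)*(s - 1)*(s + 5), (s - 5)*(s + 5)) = s + 5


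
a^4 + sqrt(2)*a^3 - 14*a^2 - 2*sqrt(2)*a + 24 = (a - 2*sqrt(2))*(a - sqrt(2))*(a + sqrt(2))*(a + 3*sqrt(2))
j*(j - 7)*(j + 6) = j^3 - j^2 - 42*j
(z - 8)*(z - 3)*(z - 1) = z^3 - 12*z^2 + 35*z - 24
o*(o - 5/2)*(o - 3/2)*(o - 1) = o^4 - 5*o^3 + 31*o^2/4 - 15*o/4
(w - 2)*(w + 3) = w^2 + w - 6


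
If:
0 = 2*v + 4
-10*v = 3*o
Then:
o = 20/3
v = -2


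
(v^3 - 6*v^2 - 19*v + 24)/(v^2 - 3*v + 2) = (v^2 - 5*v - 24)/(v - 2)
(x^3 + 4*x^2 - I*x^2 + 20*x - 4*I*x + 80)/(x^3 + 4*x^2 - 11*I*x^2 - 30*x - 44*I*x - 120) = (x + 4*I)/(x - 6*I)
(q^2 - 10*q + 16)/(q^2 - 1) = (q^2 - 10*q + 16)/(q^2 - 1)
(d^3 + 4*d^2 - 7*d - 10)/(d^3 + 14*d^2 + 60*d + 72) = (d^3 + 4*d^2 - 7*d - 10)/(d^3 + 14*d^2 + 60*d + 72)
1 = 1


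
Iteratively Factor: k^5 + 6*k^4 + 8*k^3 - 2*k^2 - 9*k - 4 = (k + 1)*(k^4 + 5*k^3 + 3*k^2 - 5*k - 4) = (k + 1)*(k + 4)*(k^3 + k^2 - k - 1) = (k - 1)*(k + 1)*(k + 4)*(k^2 + 2*k + 1) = (k - 1)*(k + 1)^2*(k + 4)*(k + 1)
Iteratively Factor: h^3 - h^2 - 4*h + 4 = (h - 2)*(h^2 + h - 2) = (h - 2)*(h - 1)*(h + 2)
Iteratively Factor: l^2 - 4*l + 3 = (l - 1)*(l - 3)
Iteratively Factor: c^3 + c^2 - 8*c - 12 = (c + 2)*(c^2 - c - 6) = (c + 2)^2*(c - 3)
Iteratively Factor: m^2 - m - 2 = (m - 2)*(m + 1)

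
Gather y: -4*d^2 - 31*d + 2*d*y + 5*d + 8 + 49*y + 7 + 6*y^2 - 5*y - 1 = -4*d^2 - 26*d + 6*y^2 + y*(2*d + 44) + 14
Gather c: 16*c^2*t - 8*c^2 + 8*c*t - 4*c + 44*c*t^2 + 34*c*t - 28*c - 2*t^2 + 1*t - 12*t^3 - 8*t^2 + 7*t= c^2*(16*t - 8) + c*(44*t^2 + 42*t - 32) - 12*t^3 - 10*t^2 + 8*t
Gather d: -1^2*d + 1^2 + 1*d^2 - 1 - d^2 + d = 0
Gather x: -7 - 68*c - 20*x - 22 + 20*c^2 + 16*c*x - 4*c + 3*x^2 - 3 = 20*c^2 - 72*c + 3*x^2 + x*(16*c - 20) - 32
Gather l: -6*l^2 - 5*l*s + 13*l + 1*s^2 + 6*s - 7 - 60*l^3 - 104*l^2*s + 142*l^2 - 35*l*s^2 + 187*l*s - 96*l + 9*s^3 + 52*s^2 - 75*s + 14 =-60*l^3 + l^2*(136 - 104*s) + l*(-35*s^2 + 182*s - 83) + 9*s^3 + 53*s^2 - 69*s + 7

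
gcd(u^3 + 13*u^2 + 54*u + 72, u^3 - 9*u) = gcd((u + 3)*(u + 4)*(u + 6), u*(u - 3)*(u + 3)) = u + 3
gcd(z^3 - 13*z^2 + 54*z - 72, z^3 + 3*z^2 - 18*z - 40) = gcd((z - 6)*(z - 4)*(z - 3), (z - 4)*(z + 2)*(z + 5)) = z - 4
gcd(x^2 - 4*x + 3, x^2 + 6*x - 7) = x - 1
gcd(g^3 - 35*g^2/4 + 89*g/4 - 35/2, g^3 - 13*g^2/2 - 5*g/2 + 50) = g - 5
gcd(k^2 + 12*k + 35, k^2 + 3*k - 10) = k + 5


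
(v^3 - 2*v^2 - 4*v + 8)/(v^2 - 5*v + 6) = (v^2 - 4)/(v - 3)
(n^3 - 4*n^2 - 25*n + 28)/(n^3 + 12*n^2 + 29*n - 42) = (n^2 - 3*n - 28)/(n^2 + 13*n + 42)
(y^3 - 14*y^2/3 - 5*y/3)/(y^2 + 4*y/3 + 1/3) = y*(y - 5)/(y + 1)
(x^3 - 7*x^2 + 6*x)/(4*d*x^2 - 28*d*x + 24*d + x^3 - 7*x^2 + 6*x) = x/(4*d + x)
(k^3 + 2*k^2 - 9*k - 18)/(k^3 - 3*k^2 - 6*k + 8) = (k^2 - 9)/(k^2 - 5*k + 4)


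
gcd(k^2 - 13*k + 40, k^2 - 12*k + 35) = k - 5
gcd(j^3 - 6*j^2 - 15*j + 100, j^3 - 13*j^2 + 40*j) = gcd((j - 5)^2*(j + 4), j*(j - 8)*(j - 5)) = j - 5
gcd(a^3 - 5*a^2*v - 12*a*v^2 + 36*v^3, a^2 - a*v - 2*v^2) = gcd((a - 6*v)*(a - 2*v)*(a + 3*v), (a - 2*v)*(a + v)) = -a + 2*v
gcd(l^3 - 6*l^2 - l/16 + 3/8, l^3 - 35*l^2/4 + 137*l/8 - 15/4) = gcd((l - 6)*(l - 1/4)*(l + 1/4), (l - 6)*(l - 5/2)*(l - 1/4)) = l^2 - 25*l/4 + 3/2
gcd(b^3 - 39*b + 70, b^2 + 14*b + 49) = b + 7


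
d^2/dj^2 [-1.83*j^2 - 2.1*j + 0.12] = -3.66000000000000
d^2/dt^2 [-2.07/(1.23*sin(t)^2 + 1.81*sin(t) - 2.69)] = (12.526812*sin(t)^4 + 13.825323*sin(t)^3 + 15.387345*sin(t)^2 - 17.572023*sin(t) - 27.261072)/(1.23*sin(t)^2 + 1.81*sin(t) - 2.69)^3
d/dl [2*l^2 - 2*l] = 4*l - 2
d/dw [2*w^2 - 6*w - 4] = 4*w - 6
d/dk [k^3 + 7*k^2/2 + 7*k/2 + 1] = 3*k^2 + 7*k + 7/2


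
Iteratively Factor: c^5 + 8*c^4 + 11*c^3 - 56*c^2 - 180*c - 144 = (c + 3)*(c^4 + 5*c^3 - 4*c^2 - 44*c - 48) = (c + 3)*(c + 4)*(c^3 + c^2 - 8*c - 12) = (c + 2)*(c + 3)*(c + 4)*(c^2 - c - 6) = (c + 2)^2*(c + 3)*(c + 4)*(c - 3)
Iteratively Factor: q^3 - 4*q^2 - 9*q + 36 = (q + 3)*(q^2 - 7*q + 12) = (q - 3)*(q + 3)*(q - 4)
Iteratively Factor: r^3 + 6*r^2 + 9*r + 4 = (r + 4)*(r^2 + 2*r + 1) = (r + 1)*(r + 4)*(r + 1)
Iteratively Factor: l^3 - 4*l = (l)*(l^2 - 4) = l*(l + 2)*(l - 2)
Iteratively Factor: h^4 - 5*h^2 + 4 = (h + 2)*(h^3 - 2*h^2 - h + 2) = (h - 2)*(h + 2)*(h^2 - 1) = (h - 2)*(h + 1)*(h + 2)*(h - 1)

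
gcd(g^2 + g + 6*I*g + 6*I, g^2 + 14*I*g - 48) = g + 6*I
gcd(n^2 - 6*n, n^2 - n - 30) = n - 6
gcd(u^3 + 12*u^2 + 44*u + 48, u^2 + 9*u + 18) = u + 6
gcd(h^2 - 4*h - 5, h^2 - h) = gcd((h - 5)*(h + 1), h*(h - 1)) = 1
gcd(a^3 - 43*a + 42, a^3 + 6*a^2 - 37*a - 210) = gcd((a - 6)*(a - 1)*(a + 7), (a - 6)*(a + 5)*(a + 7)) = a^2 + a - 42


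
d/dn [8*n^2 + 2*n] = 16*n + 2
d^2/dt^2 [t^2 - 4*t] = 2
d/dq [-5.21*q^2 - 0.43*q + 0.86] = -10.42*q - 0.43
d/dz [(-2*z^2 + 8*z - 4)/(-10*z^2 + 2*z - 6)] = (19*z^2 - 14*z - 10)/(25*z^4 - 10*z^3 + 31*z^2 - 6*z + 9)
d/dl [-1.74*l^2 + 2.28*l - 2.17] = 2.28 - 3.48*l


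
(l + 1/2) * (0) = 0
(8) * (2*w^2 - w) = 16*w^2 - 8*w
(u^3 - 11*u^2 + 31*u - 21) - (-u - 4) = u^3 - 11*u^2 + 32*u - 17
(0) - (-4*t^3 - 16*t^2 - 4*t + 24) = 4*t^3 + 16*t^2 + 4*t - 24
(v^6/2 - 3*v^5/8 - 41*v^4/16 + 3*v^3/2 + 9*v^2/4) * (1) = v^6/2 - 3*v^5/8 - 41*v^4/16 + 3*v^3/2 + 9*v^2/4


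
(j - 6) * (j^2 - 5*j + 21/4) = j^3 - 11*j^2 + 141*j/4 - 63/2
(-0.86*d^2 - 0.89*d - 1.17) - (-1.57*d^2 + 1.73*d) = 0.71*d^2 - 2.62*d - 1.17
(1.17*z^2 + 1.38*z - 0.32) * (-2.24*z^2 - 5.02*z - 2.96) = -2.6208*z^4 - 8.9646*z^3 - 9.674*z^2 - 2.4784*z + 0.9472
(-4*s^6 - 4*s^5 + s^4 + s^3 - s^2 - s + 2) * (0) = 0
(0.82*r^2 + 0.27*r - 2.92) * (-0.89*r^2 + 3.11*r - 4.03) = -0.7298*r^4 + 2.3099*r^3 + 0.1339*r^2 - 10.1693*r + 11.7676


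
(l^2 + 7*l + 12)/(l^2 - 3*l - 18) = (l + 4)/(l - 6)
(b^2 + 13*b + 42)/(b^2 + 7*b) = (b + 6)/b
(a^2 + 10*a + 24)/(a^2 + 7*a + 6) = (a + 4)/(a + 1)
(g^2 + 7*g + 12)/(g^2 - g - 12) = (g + 4)/(g - 4)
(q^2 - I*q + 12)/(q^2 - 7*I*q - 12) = (q + 3*I)/(q - 3*I)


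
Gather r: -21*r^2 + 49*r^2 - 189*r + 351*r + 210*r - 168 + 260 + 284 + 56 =28*r^2 + 372*r + 432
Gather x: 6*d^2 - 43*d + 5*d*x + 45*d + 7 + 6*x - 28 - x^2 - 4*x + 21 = 6*d^2 + 2*d - x^2 + x*(5*d + 2)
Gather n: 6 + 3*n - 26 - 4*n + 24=4 - n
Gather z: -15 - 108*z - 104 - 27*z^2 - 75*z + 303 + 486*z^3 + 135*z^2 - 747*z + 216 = 486*z^3 + 108*z^2 - 930*z + 400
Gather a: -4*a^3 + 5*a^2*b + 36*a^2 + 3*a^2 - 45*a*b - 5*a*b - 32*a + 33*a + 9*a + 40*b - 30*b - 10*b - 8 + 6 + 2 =-4*a^3 + a^2*(5*b + 39) + a*(10 - 50*b)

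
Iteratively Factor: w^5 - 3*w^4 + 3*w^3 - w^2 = (w - 1)*(w^4 - 2*w^3 + w^2) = (w - 1)^2*(w^3 - w^2) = w*(w - 1)^2*(w^2 - w) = w^2*(w - 1)^2*(w - 1)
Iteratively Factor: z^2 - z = (z)*(z - 1)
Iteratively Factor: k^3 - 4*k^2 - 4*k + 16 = (k - 2)*(k^2 - 2*k - 8) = (k - 2)*(k + 2)*(k - 4)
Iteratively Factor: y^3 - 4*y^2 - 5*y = (y + 1)*(y^2 - 5*y) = (y - 5)*(y + 1)*(y)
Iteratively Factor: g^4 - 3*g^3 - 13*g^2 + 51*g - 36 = (g + 4)*(g^3 - 7*g^2 + 15*g - 9) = (g - 1)*(g + 4)*(g^2 - 6*g + 9) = (g - 3)*(g - 1)*(g + 4)*(g - 3)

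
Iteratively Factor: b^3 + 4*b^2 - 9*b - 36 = (b + 3)*(b^2 + b - 12) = (b - 3)*(b + 3)*(b + 4)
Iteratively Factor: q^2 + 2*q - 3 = (q - 1)*(q + 3)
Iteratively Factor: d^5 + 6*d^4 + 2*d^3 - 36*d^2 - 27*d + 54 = (d + 3)*(d^4 + 3*d^3 - 7*d^2 - 15*d + 18) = (d - 2)*(d + 3)*(d^3 + 5*d^2 + 3*d - 9) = (d - 2)*(d + 3)^2*(d^2 + 2*d - 3) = (d - 2)*(d + 3)^3*(d - 1)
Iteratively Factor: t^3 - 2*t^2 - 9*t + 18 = (t - 3)*(t^2 + t - 6) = (t - 3)*(t + 3)*(t - 2)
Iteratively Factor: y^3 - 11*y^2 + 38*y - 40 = (y - 4)*(y^2 - 7*y + 10) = (y - 5)*(y - 4)*(y - 2)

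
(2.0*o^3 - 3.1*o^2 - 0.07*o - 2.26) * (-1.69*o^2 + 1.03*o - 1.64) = -3.38*o^5 + 7.299*o^4 - 6.3547*o^3 + 8.8313*o^2 - 2.213*o + 3.7064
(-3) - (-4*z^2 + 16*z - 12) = 4*z^2 - 16*z + 9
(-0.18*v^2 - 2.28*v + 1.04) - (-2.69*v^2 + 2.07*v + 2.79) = 2.51*v^2 - 4.35*v - 1.75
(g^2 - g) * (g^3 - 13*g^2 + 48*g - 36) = g^5 - 14*g^4 + 61*g^3 - 84*g^2 + 36*g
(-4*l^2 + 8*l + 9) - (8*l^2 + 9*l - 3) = -12*l^2 - l + 12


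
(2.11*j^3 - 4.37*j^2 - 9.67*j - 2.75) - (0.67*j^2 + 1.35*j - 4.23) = 2.11*j^3 - 5.04*j^2 - 11.02*j + 1.48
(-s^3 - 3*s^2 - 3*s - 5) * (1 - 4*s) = 4*s^4 + 11*s^3 + 9*s^2 + 17*s - 5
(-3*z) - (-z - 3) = 3 - 2*z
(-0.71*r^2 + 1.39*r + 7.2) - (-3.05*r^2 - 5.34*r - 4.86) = 2.34*r^2 + 6.73*r + 12.06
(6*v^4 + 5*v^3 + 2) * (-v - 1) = -6*v^5 - 11*v^4 - 5*v^3 - 2*v - 2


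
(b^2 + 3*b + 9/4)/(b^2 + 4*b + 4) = (b^2 + 3*b + 9/4)/(b^2 + 4*b + 4)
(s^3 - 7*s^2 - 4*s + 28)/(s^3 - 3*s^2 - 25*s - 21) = (s^2 - 4)/(s^2 + 4*s + 3)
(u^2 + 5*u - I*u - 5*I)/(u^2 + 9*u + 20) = (u - I)/(u + 4)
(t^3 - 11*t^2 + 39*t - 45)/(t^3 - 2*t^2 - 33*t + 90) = (t - 3)/(t + 6)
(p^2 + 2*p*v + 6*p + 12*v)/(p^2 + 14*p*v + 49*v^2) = (p^2 + 2*p*v + 6*p + 12*v)/(p^2 + 14*p*v + 49*v^2)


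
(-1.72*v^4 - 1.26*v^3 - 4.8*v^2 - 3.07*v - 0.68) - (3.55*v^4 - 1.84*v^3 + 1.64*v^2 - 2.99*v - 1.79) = -5.27*v^4 + 0.58*v^3 - 6.44*v^2 - 0.0799999999999996*v + 1.11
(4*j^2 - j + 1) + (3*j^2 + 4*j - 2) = 7*j^2 + 3*j - 1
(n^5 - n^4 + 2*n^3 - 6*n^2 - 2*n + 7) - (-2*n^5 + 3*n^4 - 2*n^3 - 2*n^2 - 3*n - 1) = 3*n^5 - 4*n^4 + 4*n^3 - 4*n^2 + n + 8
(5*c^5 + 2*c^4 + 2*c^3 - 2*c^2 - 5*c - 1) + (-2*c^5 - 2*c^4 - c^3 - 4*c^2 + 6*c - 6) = 3*c^5 + c^3 - 6*c^2 + c - 7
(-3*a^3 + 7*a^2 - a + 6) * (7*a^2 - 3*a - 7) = -21*a^5 + 58*a^4 - 7*a^3 - 4*a^2 - 11*a - 42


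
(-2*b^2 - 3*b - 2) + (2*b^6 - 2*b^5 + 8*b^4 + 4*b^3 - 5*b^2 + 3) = 2*b^6 - 2*b^5 + 8*b^4 + 4*b^3 - 7*b^2 - 3*b + 1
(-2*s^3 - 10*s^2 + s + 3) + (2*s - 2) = -2*s^3 - 10*s^2 + 3*s + 1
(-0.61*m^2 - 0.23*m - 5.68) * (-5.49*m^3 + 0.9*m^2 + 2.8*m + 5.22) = 3.3489*m^5 + 0.7137*m^4 + 29.2682*m^3 - 8.9402*m^2 - 17.1046*m - 29.6496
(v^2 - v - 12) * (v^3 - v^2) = v^5 - 2*v^4 - 11*v^3 + 12*v^2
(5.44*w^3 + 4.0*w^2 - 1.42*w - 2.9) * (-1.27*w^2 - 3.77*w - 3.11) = -6.9088*w^5 - 25.5888*w^4 - 30.195*w^3 - 3.4036*w^2 + 15.3492*w + 9.019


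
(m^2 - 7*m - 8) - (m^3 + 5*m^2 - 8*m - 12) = -m^3 - 4*m^2 + m + 4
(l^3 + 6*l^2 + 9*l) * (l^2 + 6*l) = l^5 + 12*l^4 + 45*l^3 + 54*l^2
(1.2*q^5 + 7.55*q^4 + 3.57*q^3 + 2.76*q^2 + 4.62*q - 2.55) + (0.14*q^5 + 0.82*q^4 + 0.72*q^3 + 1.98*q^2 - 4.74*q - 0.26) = 1.34*q^5 + 8.37*q^4 + 4.29*q^3 + 4.74*q^2 - 0.12*q - 2.81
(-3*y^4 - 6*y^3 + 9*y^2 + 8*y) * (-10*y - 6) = 30*y^5 + 78*y^4 - 54*y^3 - 134*y^2 - 48*y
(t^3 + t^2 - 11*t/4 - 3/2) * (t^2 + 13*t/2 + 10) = t^5 + 15*t^4/2 + 55*t^3/4 - 75*t^2/8 - 149*t/4 - 15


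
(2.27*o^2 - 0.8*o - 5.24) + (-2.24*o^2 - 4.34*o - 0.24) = 0.0299999999999998*o^2 - 5.14*o - 5.48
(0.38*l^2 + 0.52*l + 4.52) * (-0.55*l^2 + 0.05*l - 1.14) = -0.209*l^4 - 0.267*l^3 - 2.8932*l^2 - 0.3668*l - 5.1528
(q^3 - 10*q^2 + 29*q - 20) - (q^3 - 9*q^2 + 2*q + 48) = -q^2 + 27*q - 68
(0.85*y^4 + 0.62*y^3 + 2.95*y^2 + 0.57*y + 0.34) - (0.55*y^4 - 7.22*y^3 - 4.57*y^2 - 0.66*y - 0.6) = 0.3*y^4 + 7.84*y^3 + 7.52*y^2 + 1.23*y + 0.94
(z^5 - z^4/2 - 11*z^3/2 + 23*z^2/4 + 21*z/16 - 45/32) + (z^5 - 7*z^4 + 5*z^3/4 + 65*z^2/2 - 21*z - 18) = 2*z^5 - 15*z^4/2 - 17*z^3/4 + 153*z^2/4 - 315*z/16 - 621/32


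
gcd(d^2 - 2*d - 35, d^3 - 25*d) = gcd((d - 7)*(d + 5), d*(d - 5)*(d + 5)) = d + 5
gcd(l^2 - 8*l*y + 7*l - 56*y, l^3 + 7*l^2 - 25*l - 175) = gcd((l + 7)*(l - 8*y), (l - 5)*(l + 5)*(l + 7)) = l + 7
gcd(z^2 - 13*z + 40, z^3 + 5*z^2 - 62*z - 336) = z - 8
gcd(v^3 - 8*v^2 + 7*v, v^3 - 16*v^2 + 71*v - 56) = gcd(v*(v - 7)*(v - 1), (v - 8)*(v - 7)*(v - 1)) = v^2 - 8*v + 7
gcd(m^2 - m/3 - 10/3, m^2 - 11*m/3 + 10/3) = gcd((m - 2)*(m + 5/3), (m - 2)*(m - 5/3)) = m - 2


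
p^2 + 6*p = p*(p + 6)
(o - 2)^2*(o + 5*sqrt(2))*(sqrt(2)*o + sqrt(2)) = sqrt(2)*o^4 - 3*sqrt(2)*o^3 + 10*o^3 - 30*o^2 + 4*sqrt(2)*o + 40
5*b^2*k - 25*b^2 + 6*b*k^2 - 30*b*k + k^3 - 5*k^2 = (b + k)*(5*b + k)*(k - 5)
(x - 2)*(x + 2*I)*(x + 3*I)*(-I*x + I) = -I*x^4 + 5*x^3 + 3*I*x^3 - 15*x^2 + 4*I*x^2 + 10*x - 18*I*x + 12*I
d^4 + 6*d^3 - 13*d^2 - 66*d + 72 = (d - 3)*(d - 1)*(d + 4)*(d + 6)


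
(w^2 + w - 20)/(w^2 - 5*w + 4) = (w + 5)/(w - 1)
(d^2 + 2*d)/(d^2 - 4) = d/(d - 2)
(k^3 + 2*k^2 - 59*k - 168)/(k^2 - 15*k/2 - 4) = 2*(k^2 + 10*k + 21)/(2*k + 1)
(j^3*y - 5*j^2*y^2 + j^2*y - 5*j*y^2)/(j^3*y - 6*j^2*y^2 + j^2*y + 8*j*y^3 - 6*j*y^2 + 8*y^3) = j*(j - 5*y)/(j^2 - 6*j*y + 8*y^2)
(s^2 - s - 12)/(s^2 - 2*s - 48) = (-s^2 + s + 12)/(-s^2 + 2*s + 48)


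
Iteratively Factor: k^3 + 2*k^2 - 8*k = (k - 2)*(k^2 + 4*k) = k*(k - 2)*(k + 4)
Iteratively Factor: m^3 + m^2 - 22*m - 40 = (m + 2)*(m^2 - m - 20) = (m - 5)*(m + 2)*(m + 4)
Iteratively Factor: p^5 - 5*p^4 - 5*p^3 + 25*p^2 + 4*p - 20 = (p - 5)*(p^4 - 5*p^2 + 4) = (p - 5)*(p + 2)*(p^3 - 2*p^2 - p + 2) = (p - 5)*(p - 2)*(p + 2)*(p^2 - 1) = (p - 5)*(p - 2)*(p - 1)*(p + 2)*(p + 1)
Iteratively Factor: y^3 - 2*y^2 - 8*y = (y)*(y^2 - 2*y - 8) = y*(y - 4)*(y + 2)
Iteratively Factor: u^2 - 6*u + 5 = (u - 1)*(u - 5)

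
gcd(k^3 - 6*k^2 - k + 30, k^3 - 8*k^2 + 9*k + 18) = k - 3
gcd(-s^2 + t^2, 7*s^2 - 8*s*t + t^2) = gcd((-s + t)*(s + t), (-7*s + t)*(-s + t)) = s - t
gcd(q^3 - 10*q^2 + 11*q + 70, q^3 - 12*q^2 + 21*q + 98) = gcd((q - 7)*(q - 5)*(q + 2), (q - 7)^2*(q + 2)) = q^2 - 5*q - 14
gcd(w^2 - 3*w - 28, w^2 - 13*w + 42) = w - 7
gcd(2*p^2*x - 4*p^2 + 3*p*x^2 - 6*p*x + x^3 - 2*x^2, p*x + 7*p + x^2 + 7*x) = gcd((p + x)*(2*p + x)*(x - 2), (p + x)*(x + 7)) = p + x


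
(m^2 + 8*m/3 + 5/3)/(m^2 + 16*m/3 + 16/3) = (3*m^2 + 8*m + 5)/(3*m^2 + 16*m + 16)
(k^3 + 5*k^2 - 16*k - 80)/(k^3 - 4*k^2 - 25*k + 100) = (k + 4)/(k - 5)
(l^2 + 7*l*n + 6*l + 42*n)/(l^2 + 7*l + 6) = (l + 7*n)/(l + 1)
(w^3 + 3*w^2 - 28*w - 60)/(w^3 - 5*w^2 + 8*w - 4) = (w^3 + 3*w^2 - 28*w - 60)/(w^3 - 5*w^2 + 8*w - 4)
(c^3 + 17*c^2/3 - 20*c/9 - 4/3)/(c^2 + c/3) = c + 16/3 - 4/c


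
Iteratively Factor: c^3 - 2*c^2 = (c)*(c^2 - 2*c) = c*(c - 2)*(c)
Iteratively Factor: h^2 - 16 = (h - 4)*(h + 4)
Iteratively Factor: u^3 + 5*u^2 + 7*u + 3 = (u + 1)*(u^2 + 4*u + 3) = (u + 1)*(u + 3)*(u + 1)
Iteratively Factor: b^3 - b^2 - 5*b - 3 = (b + 1)*(b^2 - 2*b - 3) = (b - 3)*(b + 1)*(b + 1)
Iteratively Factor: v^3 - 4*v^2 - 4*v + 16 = (v - 4)*(v^2 - 4) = (v - 4)*(v + 2)*(v - 2)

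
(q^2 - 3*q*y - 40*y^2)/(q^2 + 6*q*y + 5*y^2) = (q - 8*y)/(q + y)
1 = 1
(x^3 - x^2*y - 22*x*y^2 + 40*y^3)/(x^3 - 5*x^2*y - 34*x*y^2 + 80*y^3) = (x - 4*y)/(x - 8*y)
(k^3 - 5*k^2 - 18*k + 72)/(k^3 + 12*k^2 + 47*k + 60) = (k^2 - 9*k + 18)/(k^2 + 8*k + 15)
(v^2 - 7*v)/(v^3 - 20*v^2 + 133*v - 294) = v/(v^2 - 13*v + 42)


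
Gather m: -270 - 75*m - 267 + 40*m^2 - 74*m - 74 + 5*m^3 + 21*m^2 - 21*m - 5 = 5*m^3 + 61*m^2 - 170*m - 616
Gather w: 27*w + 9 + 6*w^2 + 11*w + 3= 6*w^2 + 38*w + 12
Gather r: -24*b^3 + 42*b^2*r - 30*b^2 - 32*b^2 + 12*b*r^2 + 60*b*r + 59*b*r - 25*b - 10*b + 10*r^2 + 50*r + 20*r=-24*b^3 - 62*b^2 - 35*b + r^2*(12*b + 10) + r*(42*b^2 + 119*b + 70)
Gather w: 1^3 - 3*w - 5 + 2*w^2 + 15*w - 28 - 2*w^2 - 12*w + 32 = 0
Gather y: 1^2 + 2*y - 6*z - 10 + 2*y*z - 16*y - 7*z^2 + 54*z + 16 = y*(2*z - 14) - 7*z^2 + 48*z + 7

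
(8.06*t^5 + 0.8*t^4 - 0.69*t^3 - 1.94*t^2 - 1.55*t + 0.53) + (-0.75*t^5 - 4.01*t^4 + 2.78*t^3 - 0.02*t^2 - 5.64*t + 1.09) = 7.31*t^5 - 3.21*t^4 + 2.09*t^3 - 1.96*t^2 - 7.19*t + 1.62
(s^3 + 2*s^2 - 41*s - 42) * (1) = s^3 + 2*s^2 - 41*s - 42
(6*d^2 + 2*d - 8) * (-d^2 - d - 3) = -6*d^4 - 8*d^3 - 12*d^2 + 2*d + 24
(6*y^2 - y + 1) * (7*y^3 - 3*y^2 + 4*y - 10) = 42*y^5 - 25*y^4 + 34*y^3 - 67*y^2 + 14*y - 10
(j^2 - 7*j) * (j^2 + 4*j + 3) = j^4 - 3*j^3 - 25*j^2 - 21*j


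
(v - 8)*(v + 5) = v^2 - 3*v - 40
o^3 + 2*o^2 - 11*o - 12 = (o - 3)*(o + 1)*(o + 4)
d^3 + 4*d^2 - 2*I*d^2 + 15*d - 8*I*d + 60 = (d + 4)*(d - 5*I)*(d + 3*I)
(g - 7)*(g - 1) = g^2 - 8*g + 7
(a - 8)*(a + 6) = a^2 - 2*a - 48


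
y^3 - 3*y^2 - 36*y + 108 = (y - 6)*(y - 3)*(y + 6)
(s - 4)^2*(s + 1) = s^3 - 7*s^2 + 8*s + 16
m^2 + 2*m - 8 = (m - 2)*(m + 4)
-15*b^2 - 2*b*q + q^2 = (-5*b + q)*(3*b + q)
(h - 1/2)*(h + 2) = h^2 + 3*h/2 - 1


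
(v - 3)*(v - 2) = v^2 - 5*v + 6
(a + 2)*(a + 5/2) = a^2 + 9*a/2 + 5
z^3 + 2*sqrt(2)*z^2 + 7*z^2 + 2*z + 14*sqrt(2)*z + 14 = (z + 7)*(z + sqrt(2))^2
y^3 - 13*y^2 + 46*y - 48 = (y - 8)*(y - 3)*(y - 2)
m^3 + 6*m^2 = m^2*(m + 6)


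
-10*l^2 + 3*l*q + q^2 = (-2*l + q)*(5*l + q)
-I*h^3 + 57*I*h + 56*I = (h - 8)*(h + 7)*(-I*h - I)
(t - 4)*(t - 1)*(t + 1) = t^3 - 4*t^2 - t + 4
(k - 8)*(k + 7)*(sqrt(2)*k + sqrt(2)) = sqrt(2)*k^3 - 57*sqrt(2)*k - 56*sqrt(2)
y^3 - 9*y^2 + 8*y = y*(y - 8)*(y - 1)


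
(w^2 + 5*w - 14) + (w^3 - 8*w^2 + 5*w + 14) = w^3 - 7*w^2 + 10*w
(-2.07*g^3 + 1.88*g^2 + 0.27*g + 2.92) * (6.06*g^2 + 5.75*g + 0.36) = -12.5442*g^5 - 0.5097*g^4 + 11.701*g^3 + 19.9245*g^2 + 16.8872*g + 1.0512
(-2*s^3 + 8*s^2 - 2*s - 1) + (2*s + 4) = -2*s^3 + 8*s^2 + 3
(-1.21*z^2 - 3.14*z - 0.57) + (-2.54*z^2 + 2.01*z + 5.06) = -3.75*z^2 - 1.13*z + 4.49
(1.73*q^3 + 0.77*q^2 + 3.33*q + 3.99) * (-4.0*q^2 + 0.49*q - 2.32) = -6.92*q^5 - 2.2323*q^4 - 16.9563*q^3 - 16.1147*q^2 - 5.7705*q - 9.2568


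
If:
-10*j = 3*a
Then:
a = -10*j/3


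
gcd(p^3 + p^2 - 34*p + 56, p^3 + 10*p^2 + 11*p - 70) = p^2 + 5*p - 14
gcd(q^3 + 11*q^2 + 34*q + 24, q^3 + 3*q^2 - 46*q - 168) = q^2 + 10*q + 24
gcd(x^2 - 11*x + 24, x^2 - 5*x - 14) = 1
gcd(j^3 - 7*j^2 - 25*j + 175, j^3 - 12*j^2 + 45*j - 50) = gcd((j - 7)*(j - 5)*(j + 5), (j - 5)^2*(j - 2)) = j - 5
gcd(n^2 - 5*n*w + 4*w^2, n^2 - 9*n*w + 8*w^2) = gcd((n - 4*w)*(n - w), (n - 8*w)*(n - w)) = -n + w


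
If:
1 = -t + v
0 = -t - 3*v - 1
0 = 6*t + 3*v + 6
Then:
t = -1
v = 0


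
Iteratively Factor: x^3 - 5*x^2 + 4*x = (x - 4)*(x^2 - x) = (x - 4)*(x - 1)*(x)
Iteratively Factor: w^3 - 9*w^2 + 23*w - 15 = (w - 5)*(w^2 - 4*w + 3) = (w - 5)*(w - 3)*(w - 1)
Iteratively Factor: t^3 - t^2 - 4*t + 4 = (t + 2)*(t^2 - 3*t + 2) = (t - 2)*(t + 2)*(t - 1)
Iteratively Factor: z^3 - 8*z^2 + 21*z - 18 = (z - 2)*(z^2 - 6*z + 9) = (z - 3)*(z - 2)*(z - 3)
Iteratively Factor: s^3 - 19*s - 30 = (s + 2)*(s^2 - 2*s - 15) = (s - 5)*(s + 2)*(s + 3)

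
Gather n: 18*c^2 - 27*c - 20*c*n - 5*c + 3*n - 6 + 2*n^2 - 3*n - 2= 18*c^2 - 20*c*n - 32*c + 2*n^2 - 8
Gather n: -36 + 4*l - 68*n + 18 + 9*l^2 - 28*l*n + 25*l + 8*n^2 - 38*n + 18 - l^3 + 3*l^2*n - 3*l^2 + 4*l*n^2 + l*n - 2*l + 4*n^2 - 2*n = -l^3 + 6*l^2 + 27*l + n^2*(4*l + 12) + n*(3*l^2 - 27*l - 108)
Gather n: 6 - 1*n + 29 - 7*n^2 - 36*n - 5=-7*n^2 - 37*n + 30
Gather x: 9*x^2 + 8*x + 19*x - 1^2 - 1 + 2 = 9*x^2 + 27*x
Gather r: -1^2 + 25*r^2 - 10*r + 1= 25*r^2 - 10*r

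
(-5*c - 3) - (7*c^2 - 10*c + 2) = -7*c^2 + 5*c - 5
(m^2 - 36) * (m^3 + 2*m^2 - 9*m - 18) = m^5 + 2*m^4 - 45*m^3 - 90*m^2 + 324*m + 648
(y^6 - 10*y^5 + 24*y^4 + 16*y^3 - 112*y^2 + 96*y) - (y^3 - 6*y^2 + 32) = y^6 - 10*y^5 + 24*y^4 + 15*y^3 - 106*y^2 + 96*y - 32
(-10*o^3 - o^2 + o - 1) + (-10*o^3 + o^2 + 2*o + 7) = -20*o^3 + 3*o + 6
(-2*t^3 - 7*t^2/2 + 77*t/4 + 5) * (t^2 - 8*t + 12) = -2*t^5 + 25*t^4/2 + 93*t^3/4 - 191*t^2 + 191*t + 60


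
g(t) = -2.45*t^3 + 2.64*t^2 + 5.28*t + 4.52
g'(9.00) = -542.55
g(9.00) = -1520.17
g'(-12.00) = -1116.48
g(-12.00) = 4554.92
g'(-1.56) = -20.84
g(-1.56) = 12.01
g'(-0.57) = -0.12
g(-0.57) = 2.82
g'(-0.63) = -0.96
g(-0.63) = 2.85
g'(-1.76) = -26.78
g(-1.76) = 16.76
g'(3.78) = -79.78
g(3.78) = -70.13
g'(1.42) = -2.04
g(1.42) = 10.33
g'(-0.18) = 4.09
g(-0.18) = 3.67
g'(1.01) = 3.12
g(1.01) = 10.02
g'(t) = -7.35*t^2 + 5.28*t + 5.28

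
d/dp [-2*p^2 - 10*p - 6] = -4*p - 10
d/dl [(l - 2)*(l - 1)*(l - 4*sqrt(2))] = 3*l^2 - 8*sqrt(2)*l - 6*l + 2 + 12*sqrt(2)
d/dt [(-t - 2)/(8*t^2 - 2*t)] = (2*t^2 + 8*t - 1)/(t^2*(16*t^2 - 8*t + 1))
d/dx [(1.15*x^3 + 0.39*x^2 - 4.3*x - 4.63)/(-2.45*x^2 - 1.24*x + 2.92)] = (-2.8175*x^4 - 2.852*x^3 - 0.944599999999998*x^2 - 20.4094*x - 18.2972)/(6.0025*x^4 + 6.076*x^3 - 12.7704*x^2 - 7.2416*x + 8.5264)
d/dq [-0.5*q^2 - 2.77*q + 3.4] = -1.0*q - 2.77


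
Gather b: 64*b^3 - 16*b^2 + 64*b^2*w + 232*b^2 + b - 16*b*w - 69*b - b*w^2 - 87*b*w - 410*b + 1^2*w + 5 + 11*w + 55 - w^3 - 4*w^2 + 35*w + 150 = 64*b^3 + b^2*(64*w + 216) + b*(-w^2 - 103*w - 478) - w^3 - 4*w^2 + 47*w + 210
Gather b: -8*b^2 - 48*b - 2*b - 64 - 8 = -8*b^2 - 50*b - 72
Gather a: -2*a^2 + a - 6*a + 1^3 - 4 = -2*a^2 - 5*a - 3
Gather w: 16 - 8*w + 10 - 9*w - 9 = 17 - 17*w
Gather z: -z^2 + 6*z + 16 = -z^2 + 6*z + 16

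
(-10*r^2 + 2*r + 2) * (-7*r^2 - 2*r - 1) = 70*r^4 + 6*r^3 - 8*r^2 - 6*r - 2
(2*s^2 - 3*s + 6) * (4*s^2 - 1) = 8*s^4 - 12*s^3 + 22*s^2 + 3*s - 6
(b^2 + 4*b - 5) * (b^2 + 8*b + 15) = b^4 + 12*b^3 + 42*b^2 + 20*b - 75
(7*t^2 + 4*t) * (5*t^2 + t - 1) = 35*t^4 + 27*t^3 - 3*t^2 - 4*t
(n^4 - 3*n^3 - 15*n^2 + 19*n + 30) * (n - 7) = n^5 - 10*n^4 + 6*n^3 + 124*n^2 - 103*n - 210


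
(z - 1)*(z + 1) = z^2 - 1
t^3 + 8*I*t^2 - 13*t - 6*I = (t + I)^2*(t + 6*I)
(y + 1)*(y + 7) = y^2 + 8*y + 7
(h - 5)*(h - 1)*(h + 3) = h^3 - 3*h^2 - 13*h + 15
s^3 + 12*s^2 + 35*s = s*(s + 5)*(s + 7)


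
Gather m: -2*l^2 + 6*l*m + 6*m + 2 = -2*l^2 + m*(6*l + 6) + 2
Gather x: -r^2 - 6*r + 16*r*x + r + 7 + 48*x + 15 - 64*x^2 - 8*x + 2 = -r^2 - 5*r - 64*x^2 + x*(16*r + 40) + 24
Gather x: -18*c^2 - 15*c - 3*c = -18*c^2 - 18*c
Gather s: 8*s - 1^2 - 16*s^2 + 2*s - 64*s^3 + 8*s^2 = -64*s^3 - 8*s^2 + 10*s - 1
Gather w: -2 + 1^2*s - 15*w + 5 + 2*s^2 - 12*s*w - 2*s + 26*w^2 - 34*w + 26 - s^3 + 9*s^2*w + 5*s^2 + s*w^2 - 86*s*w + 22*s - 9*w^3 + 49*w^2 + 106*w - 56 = -s^3 + 7*s^2 + 21*s - 9*w^3 + w^2*(s + 75) + w*(9*s^2 - 98*s + 57) - 27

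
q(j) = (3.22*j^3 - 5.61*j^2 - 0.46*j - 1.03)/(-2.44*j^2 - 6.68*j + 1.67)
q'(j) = (4.88*j + 6.68)*(3.22*j^3 - 5.61*j^2 - 0.46*j - 1.03)/(-2.44*j^2 - 6.68*j + 1.67)^2 + (9.66*j^2 - 11.22*j - 0.46)/(-2.44*j^2 - 6.68*j + 1.67)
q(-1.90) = -7.65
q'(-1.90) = 13.61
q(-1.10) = -1.91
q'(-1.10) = 3.47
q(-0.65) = -0.80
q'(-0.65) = 1.63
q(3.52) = -1.31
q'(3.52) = -0.93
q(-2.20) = -13.49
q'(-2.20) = 27.58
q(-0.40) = -0.49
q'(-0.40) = 0.82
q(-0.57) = -0.68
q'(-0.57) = 1.37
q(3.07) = -0.90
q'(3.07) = -0.87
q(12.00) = -11.05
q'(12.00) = -1.24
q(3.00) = -0.84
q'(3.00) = -0.86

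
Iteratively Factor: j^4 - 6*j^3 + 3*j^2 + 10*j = (j + 1)*(j^3 - 7*j^2 + 10*j) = (j - 5)*(j + 1)*(j^2 - 2*j) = (j - 5)*(j - 2)*(j + 1)*(j)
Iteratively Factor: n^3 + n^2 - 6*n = (n + 3)*(n^2 - 2*n) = n*(n + 3)*(n - 2)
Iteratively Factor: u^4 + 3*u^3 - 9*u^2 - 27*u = (u + 3)*(u^3 - 9*u) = (u + 3)^2*(u^2 - 3*u) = (u - 3)*(u + 3)^2*(u)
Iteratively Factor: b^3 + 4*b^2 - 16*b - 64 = (b + 4)*(b^2 - 16) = (b + 4)^2*(b - 4)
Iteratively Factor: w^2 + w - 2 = (w - 1)*(w + 2)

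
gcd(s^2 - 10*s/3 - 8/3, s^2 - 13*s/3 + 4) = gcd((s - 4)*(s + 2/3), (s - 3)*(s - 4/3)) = 1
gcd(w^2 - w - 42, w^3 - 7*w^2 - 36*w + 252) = w^2 - w - 42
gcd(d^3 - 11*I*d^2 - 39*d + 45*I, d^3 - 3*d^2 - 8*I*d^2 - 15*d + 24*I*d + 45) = d^2 - 8*I*d - 15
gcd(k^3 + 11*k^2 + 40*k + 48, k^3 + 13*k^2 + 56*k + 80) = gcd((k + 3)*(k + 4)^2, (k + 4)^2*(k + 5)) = k^2 + 8*k + 16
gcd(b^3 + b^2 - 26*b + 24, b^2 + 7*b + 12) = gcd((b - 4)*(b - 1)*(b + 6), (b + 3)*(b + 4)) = 1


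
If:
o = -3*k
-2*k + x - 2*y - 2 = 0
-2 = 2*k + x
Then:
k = -y/2 - 1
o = 3*y/2 + 3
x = y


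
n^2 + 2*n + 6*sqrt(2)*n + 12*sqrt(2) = (n + 2)*(n + 6*sqrt(2))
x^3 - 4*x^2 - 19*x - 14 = (x - 7)*(x + 1)*(x + 2)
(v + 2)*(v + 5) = v^2 + 7*v + 10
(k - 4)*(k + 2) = k^2 - 2*k - 8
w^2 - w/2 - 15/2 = (w - 3)*(w + 5/2)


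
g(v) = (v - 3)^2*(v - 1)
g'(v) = (v - 3)^2 + (v - 1)*(2*v - 6) = (v - 3)*(3*v - 5)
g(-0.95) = -30.42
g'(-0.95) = 31.01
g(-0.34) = -14.95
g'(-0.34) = 20.11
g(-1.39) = -46.06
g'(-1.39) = 40.26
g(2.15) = 0.83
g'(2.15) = -1.23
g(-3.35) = -175.40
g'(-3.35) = 95.57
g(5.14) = 18.96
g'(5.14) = 22.30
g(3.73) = 1.45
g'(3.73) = 4.52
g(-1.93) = -71.21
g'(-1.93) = 53.19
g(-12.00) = -2925.00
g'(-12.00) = 615.00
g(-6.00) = -567.00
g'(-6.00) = 207.00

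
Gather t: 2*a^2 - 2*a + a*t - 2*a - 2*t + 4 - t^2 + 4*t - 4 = 2*a^2 - 4*a - t^2 + t*(a + 2)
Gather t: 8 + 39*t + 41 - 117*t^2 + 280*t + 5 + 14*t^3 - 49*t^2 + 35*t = 14*t^3 - 166*t^2 + 354*t + 54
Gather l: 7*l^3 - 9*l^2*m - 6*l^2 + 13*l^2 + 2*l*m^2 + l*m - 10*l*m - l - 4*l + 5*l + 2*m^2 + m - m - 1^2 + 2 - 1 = 7*l^3 + l^2*(7 - 9*m) + l*(2*m^2 - 9*m) + 2*m^2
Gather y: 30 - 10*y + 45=75 - 10*y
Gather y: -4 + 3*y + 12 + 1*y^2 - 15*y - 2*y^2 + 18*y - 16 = -y^2 + 6*y - 8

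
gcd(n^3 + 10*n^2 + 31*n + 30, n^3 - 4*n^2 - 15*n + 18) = n + 3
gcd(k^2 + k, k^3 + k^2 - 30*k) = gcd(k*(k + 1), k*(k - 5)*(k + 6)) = k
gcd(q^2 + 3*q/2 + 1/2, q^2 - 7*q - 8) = q + 1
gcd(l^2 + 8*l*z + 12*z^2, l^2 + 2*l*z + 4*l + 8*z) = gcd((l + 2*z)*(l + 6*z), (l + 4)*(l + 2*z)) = l + 2*z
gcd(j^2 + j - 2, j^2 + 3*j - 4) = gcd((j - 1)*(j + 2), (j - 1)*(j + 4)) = j - 1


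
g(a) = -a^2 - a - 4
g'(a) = -2*a - 1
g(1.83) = -9.18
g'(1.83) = -4.66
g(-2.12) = -6.37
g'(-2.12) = 3.24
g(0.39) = -4.54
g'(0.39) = -1.78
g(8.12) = -78.05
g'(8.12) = -17.24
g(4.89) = -32.80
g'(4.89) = -10.78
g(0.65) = -5.07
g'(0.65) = -2.30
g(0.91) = -5.74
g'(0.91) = -2.82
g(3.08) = -16.57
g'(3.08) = -7.16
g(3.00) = -16.00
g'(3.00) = -7.00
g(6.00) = -46.00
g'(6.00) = -13.00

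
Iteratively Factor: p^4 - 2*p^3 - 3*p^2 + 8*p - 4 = (p + 2)*(p^3 - 4*p^2 + 5*p - 2) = (p - 1)*(p + 2)*(p^2 - 3*p + 2) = (p - 2)*(p - 1)*(p + 2)*(p - 1)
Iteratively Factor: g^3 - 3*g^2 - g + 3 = (g + 1)*(g^2 - 4*g + 3) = (g - 1)*(g + 1)*(g - 3)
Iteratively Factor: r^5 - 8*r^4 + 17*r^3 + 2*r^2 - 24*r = (r + 1)*(r^4 - 9*r^3 + 26*r^2 - 24*r) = r*(r + 1)*(r^3 - 9*r^2 + 26*r - 24) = r*(r - 2)*(r + 1)*(r^2 - 7*r + 12) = r*(r - 3)*(r - 2)*(r + 1)*(r - 4)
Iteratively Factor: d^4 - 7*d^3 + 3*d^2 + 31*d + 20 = (d - 4)*(d^3 - 3*d^2 - 9*d - 5) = (d - 4)*(d + 1)*(d^2 - 4*d - 5) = (d - 5)*(d - 4)*(d + 1)*(d + 1)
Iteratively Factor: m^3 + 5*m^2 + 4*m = (m)*(m^2 + 5*m + 4) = m*(m + 4)*(m + 1)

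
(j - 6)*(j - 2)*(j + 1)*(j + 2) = j^4 - 5*j^3 - 10*j^2 + 20*j + 24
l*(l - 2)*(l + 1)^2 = l^4 - 3*l^2 - 2*l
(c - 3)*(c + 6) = c^2 + 3*c - 18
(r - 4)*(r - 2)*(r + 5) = r^3 - r^2 - 22*r + 40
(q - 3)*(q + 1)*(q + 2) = q^3 - 7*q - 6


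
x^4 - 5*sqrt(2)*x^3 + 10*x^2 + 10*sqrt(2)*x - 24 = (x - 3*sqrt(2))*(x - 2*sqrt(2))*(x - sqrt(2))*(x + sqrt(2))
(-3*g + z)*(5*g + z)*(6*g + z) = -90*g^3 - 3*g^2*z + 8*g*z^2 + z^3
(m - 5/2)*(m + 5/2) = m^2 - 25/4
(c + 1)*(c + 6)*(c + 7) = c^3 + 14*c^2 + 55*c + 42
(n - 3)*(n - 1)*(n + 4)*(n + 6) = n^4 + 6*n^3 - 13*n^2 - 66*n + 72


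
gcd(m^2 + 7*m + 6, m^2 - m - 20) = 1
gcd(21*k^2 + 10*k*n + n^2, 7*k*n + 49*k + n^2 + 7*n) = 7*k + n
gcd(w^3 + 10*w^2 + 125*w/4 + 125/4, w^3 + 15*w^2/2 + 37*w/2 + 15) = w + 5/2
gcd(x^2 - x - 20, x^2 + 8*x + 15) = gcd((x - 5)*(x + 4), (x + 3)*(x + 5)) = 1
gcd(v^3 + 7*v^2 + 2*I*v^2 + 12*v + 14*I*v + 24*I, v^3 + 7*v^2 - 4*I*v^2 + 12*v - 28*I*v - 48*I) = v^2 + 7*v + 12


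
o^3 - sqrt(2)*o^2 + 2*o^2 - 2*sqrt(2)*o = o*(o + 2)*(o - sqrt(2))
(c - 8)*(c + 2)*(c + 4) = c^3 - 2*c^2 - 40*c - 64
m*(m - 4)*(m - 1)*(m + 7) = m^4 + 2*m^3 - 31*m^2 + 28*m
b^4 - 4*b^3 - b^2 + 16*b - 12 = (b - 3)*(b - 2)*(b - 1)*(b + 2)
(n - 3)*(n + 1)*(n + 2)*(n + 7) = n^4 + 7*n^3 - 7*n^2 - 55*n - 42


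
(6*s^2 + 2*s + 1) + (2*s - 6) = 6*s^2 + 4*s - 5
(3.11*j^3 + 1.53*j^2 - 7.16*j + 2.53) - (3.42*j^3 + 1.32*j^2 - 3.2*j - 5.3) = -0.31*j^3 + 0.21*j^2 - 3.96*j + 7.83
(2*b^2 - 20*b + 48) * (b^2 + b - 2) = 2*b^4 - 18*b^3 + 24*b^2 + 88*b - 96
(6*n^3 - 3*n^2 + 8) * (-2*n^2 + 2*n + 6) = -12*n^5 + 18*n^4 + 30*n^3 - 34*n^2 + 16*n + 48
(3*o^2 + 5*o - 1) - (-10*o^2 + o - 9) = 13*o^2 + 4*o + 8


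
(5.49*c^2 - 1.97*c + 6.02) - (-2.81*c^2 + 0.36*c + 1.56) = 8.3*c^2 - 2.33*c + 4.46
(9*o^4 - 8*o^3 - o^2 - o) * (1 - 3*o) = -27*o^5 + 33*o^4 - 5*o^3 + 2*o^2 - o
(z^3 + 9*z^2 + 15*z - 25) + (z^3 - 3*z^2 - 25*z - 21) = 2*z^3 + 6*z^2 - 10*z - 46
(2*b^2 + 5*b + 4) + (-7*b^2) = -5*b^2 + 5*b + 4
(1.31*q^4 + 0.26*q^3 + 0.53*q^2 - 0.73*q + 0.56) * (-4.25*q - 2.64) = -5.5675*q^5 - 4.5634*q^4 - 2.9389*q^3 + 1.7033*q^2 - 0.4528*q - 1.4784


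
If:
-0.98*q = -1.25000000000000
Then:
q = 1.28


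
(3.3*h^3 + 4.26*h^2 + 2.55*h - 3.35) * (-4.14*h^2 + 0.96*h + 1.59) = -13.662*h^5 - 14.4684*h^4 - 1.2204*h^3 + 23.0904*h^2 + 0.8385*h - 5.3265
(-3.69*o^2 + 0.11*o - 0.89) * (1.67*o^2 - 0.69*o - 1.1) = -6.1623*o^4 + 2.7298*o^3 + 2.4968*o^2 + 0.4931*o + 0.979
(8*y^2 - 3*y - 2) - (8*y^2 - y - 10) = 8 - 2*y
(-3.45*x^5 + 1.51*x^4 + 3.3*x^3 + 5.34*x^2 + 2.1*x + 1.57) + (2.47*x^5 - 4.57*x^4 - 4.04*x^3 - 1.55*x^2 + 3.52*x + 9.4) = -0.98*x^5 - 3.06*x^4 - 0.74*x^3 + 3.79*x^2 + 5.62*x + 10.97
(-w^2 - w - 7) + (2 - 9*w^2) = -10*w^2 - w - 5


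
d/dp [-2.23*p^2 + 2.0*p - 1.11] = 2.0 - 4.46*p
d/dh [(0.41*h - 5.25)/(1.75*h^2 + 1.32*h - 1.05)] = (-0.7175*h^2 + 18.375*h + 6.4995)/(3.0625*h^4 + 4.62*h^3 - 1.9326*h^2 - 2.772*h + 1.1025)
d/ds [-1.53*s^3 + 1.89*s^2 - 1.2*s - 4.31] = -4.59*s^2 + 3.78*s - 1.2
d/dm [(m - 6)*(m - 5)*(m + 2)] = 3*m^2 - 18*m + 8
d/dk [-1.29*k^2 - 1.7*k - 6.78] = -2.58*k - 1.7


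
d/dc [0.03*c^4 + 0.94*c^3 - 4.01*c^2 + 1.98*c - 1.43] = 0.12*c^3 + 2.82*c^2 - 8.02*c + 1.98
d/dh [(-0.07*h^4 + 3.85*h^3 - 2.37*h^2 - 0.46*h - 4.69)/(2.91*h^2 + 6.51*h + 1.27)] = (-0.4074*h^5 + 9.8364*h^4 + 49.7714*h^3 + 0.578400000000002*h^2 + 21.276*h + 29.9477)/(8.4681*h^4 + 37.8882*h^3 + 49.7715*h^2 + 16.5354*h + 1.6129)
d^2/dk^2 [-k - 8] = 0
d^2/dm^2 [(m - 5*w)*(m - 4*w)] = 2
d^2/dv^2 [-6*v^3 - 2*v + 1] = -36*v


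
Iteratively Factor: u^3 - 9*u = (u)*(u^2 - 9) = u*(u - 3)*(u + 3)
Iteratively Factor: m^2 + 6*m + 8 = (m + 4)*(m + 2)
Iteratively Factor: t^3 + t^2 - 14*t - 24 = (t + 2)*(t^2 - t - 12) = (t + 2)*(t + 3)*(t - 4)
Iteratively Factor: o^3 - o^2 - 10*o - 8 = (o + 2)*(o^2 - 3*o - 4) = (o - 4)*(o + 2)*(o + 1)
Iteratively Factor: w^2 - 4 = (w - 2)*(w + 2)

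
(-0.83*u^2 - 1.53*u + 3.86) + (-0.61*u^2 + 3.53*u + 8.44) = -1.44*u^2 + 2.0*u + 12.3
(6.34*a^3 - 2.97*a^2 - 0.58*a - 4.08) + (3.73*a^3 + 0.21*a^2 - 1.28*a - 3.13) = 10.07*a^3 - 2.76*a^2 - 1.86*a - 7.21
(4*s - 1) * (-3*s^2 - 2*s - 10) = -12*s^3 - 5*s^2 - 38*s + 10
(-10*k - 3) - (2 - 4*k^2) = 4*k^2 - 10*k - 5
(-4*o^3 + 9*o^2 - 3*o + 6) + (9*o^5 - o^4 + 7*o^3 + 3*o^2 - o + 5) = 9*o^5 - o^4 + 3*o^3 + 12*o^2 - 4*o + 11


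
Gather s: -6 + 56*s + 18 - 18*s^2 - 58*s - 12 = -18*s^2 - 2*s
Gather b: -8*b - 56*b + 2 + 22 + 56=80 - 64*b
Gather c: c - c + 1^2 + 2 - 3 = 0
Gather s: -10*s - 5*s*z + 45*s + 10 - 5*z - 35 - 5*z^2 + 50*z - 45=s*(35 - 5*z) - 5*z^2 + 45*z - 70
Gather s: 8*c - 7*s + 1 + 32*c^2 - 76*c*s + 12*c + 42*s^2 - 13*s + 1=32*c^2 + 20*c + 42*s^2 + s*(-76*c - 20) + 2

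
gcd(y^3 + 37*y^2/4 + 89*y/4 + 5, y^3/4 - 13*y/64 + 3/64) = 1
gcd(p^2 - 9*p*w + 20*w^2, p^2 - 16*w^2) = p - 4*w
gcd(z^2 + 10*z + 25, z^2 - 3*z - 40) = z + 5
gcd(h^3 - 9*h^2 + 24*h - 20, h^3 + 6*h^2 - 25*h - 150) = h - 5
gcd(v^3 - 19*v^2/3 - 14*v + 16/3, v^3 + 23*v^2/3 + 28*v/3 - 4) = v^2 + 5*v/3 - 2/3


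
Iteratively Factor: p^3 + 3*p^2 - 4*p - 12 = (p - 2)*(p^2 + 5*p + 6) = (p - 2)*(p + 3)*(p + 2)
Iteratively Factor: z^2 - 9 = (z + 3)*(z - 3)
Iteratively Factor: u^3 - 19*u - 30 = (u + 2)*(u^2 - 2*u - 15) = (u + 2)*(u + 3)*(u - 5)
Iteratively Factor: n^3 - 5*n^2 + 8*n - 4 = (n - 1)*(n^2 - 4*n + 4) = (n - 2)*(n - 1)*(n - 2)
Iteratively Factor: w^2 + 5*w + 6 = (w + 2)*(w + 3)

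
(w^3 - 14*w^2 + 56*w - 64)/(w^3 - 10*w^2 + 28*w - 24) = (w^2 - 12*w + 32)/(w^2 - 8*w + 12)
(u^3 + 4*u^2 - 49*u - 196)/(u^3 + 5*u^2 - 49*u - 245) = (u + 4)/(u + 5)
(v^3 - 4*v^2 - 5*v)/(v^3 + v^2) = (v - 5)/v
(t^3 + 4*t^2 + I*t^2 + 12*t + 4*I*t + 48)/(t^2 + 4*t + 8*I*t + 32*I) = (t^2 + I*t + 12)/(t + 8*I)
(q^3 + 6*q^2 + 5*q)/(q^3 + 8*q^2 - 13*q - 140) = q*(q + 1)/(q^2 + 3*q - 28)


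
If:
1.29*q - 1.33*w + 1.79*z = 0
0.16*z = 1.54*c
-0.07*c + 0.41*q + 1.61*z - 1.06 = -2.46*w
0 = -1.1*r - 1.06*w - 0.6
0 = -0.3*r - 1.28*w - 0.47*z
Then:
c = -0.18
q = 3.46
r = -1.50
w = 1.00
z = -1.75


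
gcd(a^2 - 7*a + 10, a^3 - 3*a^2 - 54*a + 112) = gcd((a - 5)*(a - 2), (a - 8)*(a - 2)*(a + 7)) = a - 2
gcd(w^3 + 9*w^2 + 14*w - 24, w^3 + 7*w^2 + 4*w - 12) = w^2 + 5*w - 6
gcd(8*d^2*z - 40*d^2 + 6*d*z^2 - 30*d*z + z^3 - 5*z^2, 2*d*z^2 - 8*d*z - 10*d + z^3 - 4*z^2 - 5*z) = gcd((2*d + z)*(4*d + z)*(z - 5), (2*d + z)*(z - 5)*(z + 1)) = 2*d*z - 10*d + z^2 - 5*z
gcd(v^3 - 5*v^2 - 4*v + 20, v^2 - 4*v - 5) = v - 5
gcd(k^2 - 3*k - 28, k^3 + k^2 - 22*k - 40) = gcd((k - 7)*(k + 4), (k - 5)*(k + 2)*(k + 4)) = k + 4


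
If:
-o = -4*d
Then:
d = o/4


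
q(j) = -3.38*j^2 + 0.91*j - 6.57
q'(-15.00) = 102.31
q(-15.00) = -780.72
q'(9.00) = -59.93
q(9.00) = -272.16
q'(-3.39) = 23.83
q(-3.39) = -48.50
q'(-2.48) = 17.67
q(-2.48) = -29.62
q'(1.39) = -8.49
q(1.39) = -11.84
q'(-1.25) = 9.36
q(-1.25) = -12.99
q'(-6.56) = 45.26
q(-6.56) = -157.99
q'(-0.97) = 7.47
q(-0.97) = -10.63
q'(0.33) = -1.32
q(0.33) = -6.64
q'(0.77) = -4.30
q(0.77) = -7.87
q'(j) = 0.91 - 6.76*j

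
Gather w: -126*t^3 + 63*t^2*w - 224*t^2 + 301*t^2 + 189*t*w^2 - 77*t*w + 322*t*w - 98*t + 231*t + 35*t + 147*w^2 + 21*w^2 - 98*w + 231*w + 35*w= -126*t^3 + 77*t^2 + 168*t + w^2*(189*t + 168) + w*(63*t^2 + 245*t + 168)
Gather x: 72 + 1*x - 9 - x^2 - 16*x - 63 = -x^2 - 15*x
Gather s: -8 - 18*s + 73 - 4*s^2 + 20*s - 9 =-4*s^2 + 2*s + 56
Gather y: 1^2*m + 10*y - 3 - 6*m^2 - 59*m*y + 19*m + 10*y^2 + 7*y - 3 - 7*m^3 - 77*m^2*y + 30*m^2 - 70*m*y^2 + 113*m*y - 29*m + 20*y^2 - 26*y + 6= -7*m^3 + 24*m^2 - 9*m + y^2*(30 - 70*m) + y*(-77*m^2 + 54*m - 9)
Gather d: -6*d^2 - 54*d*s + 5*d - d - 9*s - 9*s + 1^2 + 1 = -6*d^2 + d*(4 - 54*s) - 18*s + 2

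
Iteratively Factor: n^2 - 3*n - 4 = (n + 1)*(n - 4)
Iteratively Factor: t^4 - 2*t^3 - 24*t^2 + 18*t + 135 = (t - 3)*(t^3 + t^2 - 21*t - 45) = (t - 3)*(t + 3)*(t^2 - 2*t - 15) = (t - 5)*(t - 3)*(t + 3)*(t + 3)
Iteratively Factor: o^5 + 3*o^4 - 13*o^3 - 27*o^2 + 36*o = (o + 4)*(o^4 - o^3 - 9*o^2 + 9*o) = (o - 1)*(o + 4)*(o^3 - 9*o) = (o - 1)*(o + 3)*(o + 4)*(o^2 - 3*o) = (o - 3)*(o - 1)*(o + 3)*(o + 4)*(o)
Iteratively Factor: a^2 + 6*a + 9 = (a + 3)*(a + 3)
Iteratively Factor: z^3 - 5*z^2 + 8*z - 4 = (z - 2)*(z^2 - 3*z + 2) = (z - 2)*(z - 1)*(z - 2)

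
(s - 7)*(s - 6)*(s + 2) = s^3 - 11*s^2 + 16*s + 84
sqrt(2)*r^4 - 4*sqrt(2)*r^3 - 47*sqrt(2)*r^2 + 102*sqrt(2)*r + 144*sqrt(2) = (r - 8)*(r - 3)*(r + 6)*(sqrt(2)*r + sqrt(2))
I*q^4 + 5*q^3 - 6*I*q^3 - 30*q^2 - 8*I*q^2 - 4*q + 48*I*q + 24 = (q - 6)*(q - 2*I)^2*(I*q + 1)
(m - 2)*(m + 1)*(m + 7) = m^3 + 6*m^2 - 9*m - 14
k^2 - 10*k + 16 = (k - 8)*(k - 2)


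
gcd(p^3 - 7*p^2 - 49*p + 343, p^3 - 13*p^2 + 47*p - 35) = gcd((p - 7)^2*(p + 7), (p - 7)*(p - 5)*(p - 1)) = p - 7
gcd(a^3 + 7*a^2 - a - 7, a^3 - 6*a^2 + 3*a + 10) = a + 1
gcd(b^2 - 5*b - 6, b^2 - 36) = b - 6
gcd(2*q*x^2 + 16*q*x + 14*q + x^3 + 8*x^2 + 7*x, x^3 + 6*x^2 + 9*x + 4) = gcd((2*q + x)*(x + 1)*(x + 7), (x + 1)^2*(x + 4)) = x + 1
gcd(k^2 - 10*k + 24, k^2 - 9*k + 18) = k - 6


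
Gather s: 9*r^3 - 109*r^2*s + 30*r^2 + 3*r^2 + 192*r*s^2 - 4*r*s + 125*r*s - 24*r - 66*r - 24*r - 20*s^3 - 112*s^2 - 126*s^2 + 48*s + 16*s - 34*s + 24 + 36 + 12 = 9*r^3 + 33*r^2 - 114*r - 20*s^3 + s^2*(192*r - 238) + s*(-109*r^2 + 121*r + 30) + 72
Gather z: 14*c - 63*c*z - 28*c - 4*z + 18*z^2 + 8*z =-14*c + 18*z^2 + z*(4 - 63*c)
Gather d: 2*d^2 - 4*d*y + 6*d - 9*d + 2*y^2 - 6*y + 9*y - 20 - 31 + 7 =2*d^2 + d*(-4*y - 3) + 2*y^2 + 3*y - 44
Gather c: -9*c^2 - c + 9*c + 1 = -9*c^2 + 8*c + 1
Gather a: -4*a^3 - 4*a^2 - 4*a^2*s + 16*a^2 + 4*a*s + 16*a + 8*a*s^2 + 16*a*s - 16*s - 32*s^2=-4*a^3 + a^2*(12 - 4*s) + a*(8*s^2 + 20*s + 16) - 32*s^2 - 16*s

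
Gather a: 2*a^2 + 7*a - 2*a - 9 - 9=2*a^2 + 5*a - 18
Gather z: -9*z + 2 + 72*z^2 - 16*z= 72*z^2 - 25*z + 2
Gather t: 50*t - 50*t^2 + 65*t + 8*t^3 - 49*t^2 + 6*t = 8*t^3 - 99*t^2 + 121*t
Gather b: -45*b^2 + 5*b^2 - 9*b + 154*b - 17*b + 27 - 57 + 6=-40*b^2 + 128*b - 24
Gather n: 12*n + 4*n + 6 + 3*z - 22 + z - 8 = 16*n + 4*z - 24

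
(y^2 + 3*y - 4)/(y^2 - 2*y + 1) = (y + 4)/(y - 1)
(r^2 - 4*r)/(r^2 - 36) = r*(r - 4)/(r^2 - 36)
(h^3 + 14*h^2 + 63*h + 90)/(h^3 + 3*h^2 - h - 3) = (h^2 + 11*h + 30)/(h^2 - 1)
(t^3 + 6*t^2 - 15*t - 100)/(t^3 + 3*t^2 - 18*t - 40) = (t + 5)/(t + 2)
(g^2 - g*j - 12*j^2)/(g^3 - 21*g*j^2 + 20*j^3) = (g + 3*j)/(g^2 + 4*g*j - 5*j^2)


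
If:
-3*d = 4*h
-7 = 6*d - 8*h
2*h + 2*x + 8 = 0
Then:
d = -7/12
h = 7/16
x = -71/16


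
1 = 1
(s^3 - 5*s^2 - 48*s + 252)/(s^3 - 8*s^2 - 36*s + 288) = (s^2 + s - 42)/(s^2 - 2*s - 48)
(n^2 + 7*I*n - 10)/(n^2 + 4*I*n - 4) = (n + 5*I)/(n + 2*I)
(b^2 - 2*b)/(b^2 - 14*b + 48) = b*(b - 2)/(b^2 - 14*b + 48)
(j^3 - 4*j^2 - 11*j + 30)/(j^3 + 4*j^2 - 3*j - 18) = (j - 5)/(j + 3)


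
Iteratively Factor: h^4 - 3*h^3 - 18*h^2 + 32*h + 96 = (h - 4)*(h^3 + h^2 - 14*h - 24) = (h - 4)*(h + 3)*(h^2 - 2*h - 8) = (h - 4)*(h + 2)*(h + 3)*(h - 4)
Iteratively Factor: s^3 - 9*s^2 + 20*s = (s - 5)*(s^2 - 4*s) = (s - 5)*(s - 4)*(s)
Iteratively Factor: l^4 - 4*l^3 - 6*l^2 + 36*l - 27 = (l - 1)*(l^3 - 3*l^2 - 9*l + 27) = (l - 3)*(l - 1)*(l^2 - 9) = (l - 3)*(l - 1)*(l + 3)*(l - 3)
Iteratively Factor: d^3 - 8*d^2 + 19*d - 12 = (d - 1)*(d^2 - 7*d + 12) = (d - 3)*(d - 1)*(d - 4)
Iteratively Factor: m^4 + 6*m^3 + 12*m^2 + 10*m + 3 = (m + 3)*(m^3 + 3*m^2 + 3*m + 1) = (m + 1)*(m + 3)*(m^2 + 2*m + 1) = (m + 1)^2*(m + 3)*(m + 1)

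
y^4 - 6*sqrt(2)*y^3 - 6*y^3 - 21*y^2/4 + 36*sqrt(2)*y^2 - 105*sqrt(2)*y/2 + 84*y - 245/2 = (y - 7/2)*(y - 5/2)*(y - 7*sqrt(2))*(y + sqrt(2))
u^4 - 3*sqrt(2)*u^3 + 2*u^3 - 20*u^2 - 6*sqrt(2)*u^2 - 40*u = u*(u + 2)*(u - 5*sqrt(2))*(u + 2*sqrt(2))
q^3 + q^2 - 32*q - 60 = (q - 6)*(q + 2)*(q + 5)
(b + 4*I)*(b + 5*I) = b^2 + 9*I*b - 20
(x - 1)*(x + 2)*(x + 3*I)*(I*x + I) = I*x^4 - 3*x^3 + 2*I*x^3 - 6*x^2 - I*x^2 + 3*x - 2*I*x + 6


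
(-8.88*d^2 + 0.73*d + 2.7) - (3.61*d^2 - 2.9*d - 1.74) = -12.49*d^2 + 3.63*d + 4.44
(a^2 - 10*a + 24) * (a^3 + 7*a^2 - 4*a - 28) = a^5 - 3*a^4 - 50*a^3 + 180*a^2 + 184*a - 672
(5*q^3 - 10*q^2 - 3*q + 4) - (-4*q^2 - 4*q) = 5*q^3 - 6*q^2 + q + 4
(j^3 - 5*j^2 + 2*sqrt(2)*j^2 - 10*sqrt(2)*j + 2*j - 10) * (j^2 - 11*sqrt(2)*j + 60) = j^5 - 9*sqrt(2)*j^4 - 5*j^4 + 18*j^3 + 45*sqrt(2)*j^3 - 90*j^2 + 98*sqrt(2)*j^2 - 490*sqrt(2)*j + 120*j - 600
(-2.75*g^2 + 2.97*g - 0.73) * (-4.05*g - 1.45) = 11.1375*g^3 - 8.041*g^2 - 1.35*g + 1.0585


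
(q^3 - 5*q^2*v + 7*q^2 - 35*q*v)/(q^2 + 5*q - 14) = q*(q - 5*v)/(q - 2)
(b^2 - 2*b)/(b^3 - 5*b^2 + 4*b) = (b - 2)/(b^2 - 5*b + 4)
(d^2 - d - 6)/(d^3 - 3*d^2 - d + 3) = (d + 2)/(d^2 - 1)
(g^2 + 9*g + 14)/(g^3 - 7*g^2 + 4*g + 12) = (g^2 + 9*g + 14)/(g^3 - 7*g^2 + 4*g + 12)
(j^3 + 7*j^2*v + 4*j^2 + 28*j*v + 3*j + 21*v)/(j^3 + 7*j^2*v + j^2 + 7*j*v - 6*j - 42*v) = (j + 1)/(j - 2)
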